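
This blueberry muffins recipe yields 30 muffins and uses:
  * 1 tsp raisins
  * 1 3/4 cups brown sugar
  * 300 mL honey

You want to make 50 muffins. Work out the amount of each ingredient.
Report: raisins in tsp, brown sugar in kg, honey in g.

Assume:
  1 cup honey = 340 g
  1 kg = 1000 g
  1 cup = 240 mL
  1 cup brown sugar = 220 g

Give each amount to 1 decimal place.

Scaling factor: 50/30 = 5/3.
raisins: 1 tsp × 5/3 ≈ 1.7 tsp
brown sugar: 1.75 cup × 5/3 × 220 g/cup ÷ 1000 g/kg ≈ 0.6 kg
honey: 300 mL × 5/3 ÷ 240 mL/cup × 340 g/cup ≈ 708.3 g

raisins: 1.7 tsp; brown sugar: 0.6 kg; honey: 708.3 g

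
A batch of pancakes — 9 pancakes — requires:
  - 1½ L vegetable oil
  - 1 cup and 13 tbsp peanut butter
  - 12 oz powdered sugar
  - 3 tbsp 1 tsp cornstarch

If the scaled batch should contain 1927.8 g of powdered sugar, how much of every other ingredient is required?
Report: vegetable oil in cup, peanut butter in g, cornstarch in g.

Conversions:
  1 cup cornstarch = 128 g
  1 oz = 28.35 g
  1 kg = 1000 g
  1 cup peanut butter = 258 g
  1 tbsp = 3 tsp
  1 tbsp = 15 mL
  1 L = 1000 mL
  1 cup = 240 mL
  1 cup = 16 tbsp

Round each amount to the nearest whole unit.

vegetable oil: 35 cup; peanut butter: 2650 g; cornstarch: 151 g

The original recipe has 340.2 g of powdered sugar, so the scaling factor is 1927.8 ÷ 340.2 = 17/3.
vegetable oil: 1.5 L × 17/3 × 1000 mL/L ÷ 240 mL/cup ≈ 35 cup
peanut butter: (1 cup + 13 tbsp = 1.8125 cup) × 17/3 × 258 g/cup ≈ 2650 g
cornstarch: (3 tbsp + 1 tsp = 10/3 tbsp) × 17/3 ÷ 16 tbsp/cup × 128 g/cup ≈ 151 g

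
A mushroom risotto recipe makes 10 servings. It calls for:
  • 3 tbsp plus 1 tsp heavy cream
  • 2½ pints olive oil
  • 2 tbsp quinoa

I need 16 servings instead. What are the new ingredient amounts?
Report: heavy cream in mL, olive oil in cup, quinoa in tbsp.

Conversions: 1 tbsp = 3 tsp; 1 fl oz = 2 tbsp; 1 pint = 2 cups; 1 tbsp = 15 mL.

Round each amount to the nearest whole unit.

heavy cream: 80 mL; olive oil: 8 cup; quinoa: 3 tbsp

Scaling factor: 16/10 = 8/5 = 1.6.
heavy cream: (3 tbsp + 1 tsp = 10/3 tbsp) × 8/5 × 15 mL/tbsp = 80 mL
olive oil: 2.5 pint × 8/5 × 2 cup/pint = 8 cup
quinoa: 2 tbsp × 8/5 ≈ 3 tbsp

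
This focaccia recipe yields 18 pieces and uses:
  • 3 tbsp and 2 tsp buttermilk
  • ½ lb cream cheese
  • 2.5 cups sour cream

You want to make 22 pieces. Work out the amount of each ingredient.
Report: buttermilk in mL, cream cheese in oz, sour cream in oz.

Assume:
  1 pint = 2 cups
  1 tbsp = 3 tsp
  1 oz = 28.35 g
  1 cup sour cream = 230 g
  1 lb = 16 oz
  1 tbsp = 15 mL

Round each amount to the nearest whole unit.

Scaling factor: 22/18 = 11/9.
buttermilk: (3 tbsp + 2 tsp = 11/3 tbsp) × 11/9 × 15 mL/tbsp ≈ 67 mL
cream cheese: 0.5 lb × 11/9 × 16 oz/lb ≈ 10 oz
sour cream: 2.5 cup × 11/9 × 230 g/cup ÷ 28.35 g/oz ≈ 25 oz

buttermilk: 67 mL; cream cheese: 10 oz; sour cream: 25 oz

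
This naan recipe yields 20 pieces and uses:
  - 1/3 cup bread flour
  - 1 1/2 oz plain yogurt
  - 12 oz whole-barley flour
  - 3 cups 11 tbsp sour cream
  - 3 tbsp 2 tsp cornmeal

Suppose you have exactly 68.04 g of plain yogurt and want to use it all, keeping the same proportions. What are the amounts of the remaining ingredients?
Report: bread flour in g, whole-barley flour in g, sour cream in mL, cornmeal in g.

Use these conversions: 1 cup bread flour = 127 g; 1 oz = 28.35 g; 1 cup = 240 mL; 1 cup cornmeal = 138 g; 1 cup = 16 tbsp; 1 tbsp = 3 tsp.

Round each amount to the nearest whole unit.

bread flour: 68 g; whole-barley flour: 544 g; sour cream: 1416 mL; cornmeal: 51 g

The original recipe has 42.525 g of plain yogurt, so the scaling factor is 68.04 ÷ 42.525 = 8/5 = 1.6.
bread flour: 1/3 cup × 8/5 × 127 g/cup ≈ 68 g
whole-barley flour: 12 oz × 8/5 × 28.35 g/oz ≈ 544 g
sour cream: (3 cup + 11 tbsp = 3.6875 cup) × 8/5 × 240 mL/cup = 1416 mL
cornmeal: (3 tbsp + 2 tsp = 11/3 tbsp) × 8/5 ÷ 16 tbsp/cup × 138 g/cup ≈ 51 g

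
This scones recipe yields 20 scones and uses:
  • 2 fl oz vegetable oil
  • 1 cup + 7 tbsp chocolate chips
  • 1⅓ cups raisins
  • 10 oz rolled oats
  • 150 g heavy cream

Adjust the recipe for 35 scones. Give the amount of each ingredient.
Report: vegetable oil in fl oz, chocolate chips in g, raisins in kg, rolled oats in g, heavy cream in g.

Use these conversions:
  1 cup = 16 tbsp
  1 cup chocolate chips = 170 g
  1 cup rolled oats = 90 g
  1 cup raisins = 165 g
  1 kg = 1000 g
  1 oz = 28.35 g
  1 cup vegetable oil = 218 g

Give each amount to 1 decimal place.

vegetable oil: 3.5 fl oz; chocolate chips: 427.7 g; raisins: 0.4 kg; rolled oats: 496.1 g; heavy cream: 262.5 g

Scaling factor: 35/20 = 7/4 = 1.75.
vegetable oil: 2 fl oz × 7/4 = 3.5 fl oz
chocolate chips: (1 cup + 7 tbsp = 1.4375 cup) × 7/4 × 170 g/cup ≈ 427.7 g
raisins: 4/3 cup × 7/4 × 165 g/cup ÷ 1000 g/kg ≈ 0.4 kg
rolled oats: 10 oz × 7/4 × 28.35 g/oz ≈ 496.1 g
heavy cream: 150 g × 7/4 = 262.5 g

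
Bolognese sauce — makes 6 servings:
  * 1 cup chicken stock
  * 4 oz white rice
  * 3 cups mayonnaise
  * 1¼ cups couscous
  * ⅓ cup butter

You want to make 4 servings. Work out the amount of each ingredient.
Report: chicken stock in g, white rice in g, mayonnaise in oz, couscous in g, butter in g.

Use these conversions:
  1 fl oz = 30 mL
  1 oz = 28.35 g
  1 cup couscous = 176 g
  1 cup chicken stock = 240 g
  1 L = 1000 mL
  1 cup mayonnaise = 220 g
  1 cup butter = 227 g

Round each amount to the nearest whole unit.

chicken stock: 160 g; white rice: 76 g; mayonnaise: 16 oz; couscous: 147 g; butter: 50 g

Scaling factor: 4/6 = 2/3.
chicken stock: 1 cup × 2/3 × 240 g/cup = 160 g
white rice: 4 oz × 2/3 × 28.35 g/oz ≈ 76 g
mayonnaise: 3 cup × 2/3 × 220 g/cup ÷ 28.35 g/oz ≈ 16 oz
couscous: 1.25 cup × 2/3 × 176 g/cup ≈ 147 g
butter: 1/3 cup × 2/3 × 227 g/cup ≈ 50 g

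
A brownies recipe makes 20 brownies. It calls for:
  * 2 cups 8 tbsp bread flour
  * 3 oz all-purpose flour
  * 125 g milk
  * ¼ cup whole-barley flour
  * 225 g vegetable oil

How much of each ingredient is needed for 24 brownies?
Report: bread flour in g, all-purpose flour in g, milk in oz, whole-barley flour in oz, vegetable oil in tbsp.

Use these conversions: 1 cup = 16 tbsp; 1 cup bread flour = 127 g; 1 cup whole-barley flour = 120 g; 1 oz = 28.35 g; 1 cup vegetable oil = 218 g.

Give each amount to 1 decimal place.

Scaling factor: 24/20 = 6/5 = 1.2.
bread flour: (2 cup + 8 tbsp = 2.5 cup) × 6/5 × 127 g/cup = 381.0 g
all-purpose flour: 3 oz × 6/5 × 28.35 g/oz ≈ 102.1 g
milk: 125 g × 6/5 ÷ 28.35 g/oz ≈ 5.3 oz
whole-barley flour: 0.25 cup × 6/5 × 120 g/cup ÷ 28.35 g/oz ≈ 1.3 oz
vegetable oil: 225 g × 6/5 ÷ 218 g/cup × 16 tbsp/cup ≈ 19.8 tbsp

bread flour: 381.0 g; all-purpose flour: 102.1 g; milk: 5.3 oz; whole-barley flour: 1.3 oz; vegetable oil: 19.8 tbsp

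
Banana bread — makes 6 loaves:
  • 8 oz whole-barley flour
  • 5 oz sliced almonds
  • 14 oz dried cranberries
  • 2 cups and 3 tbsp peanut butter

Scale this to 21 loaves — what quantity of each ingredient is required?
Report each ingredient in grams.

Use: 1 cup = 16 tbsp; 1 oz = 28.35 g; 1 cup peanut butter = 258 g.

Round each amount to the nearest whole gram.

whole-barley flour: 794 g; sliced almonds: 496 g; dried cranberries: 1389 g; peanut butter: 1975 g

Scaling factor: 21/6 = 7/2 = 3.5.
whole-barley flour: 8 oz × 7/2 × 28.35 g/oz ≈ 794 g
sliced almonds: 5 oz × 7/2 × 28.35 g/oz ≈ 496 g
dried cranberries: 14 oz × 7/2 × 28.35 g/oz ≈ 1389 g
peanut butter: (2 cup + 3 tbsp = 2.1875 cup) × 7/2 × 258 g/cup ≈ 1975 g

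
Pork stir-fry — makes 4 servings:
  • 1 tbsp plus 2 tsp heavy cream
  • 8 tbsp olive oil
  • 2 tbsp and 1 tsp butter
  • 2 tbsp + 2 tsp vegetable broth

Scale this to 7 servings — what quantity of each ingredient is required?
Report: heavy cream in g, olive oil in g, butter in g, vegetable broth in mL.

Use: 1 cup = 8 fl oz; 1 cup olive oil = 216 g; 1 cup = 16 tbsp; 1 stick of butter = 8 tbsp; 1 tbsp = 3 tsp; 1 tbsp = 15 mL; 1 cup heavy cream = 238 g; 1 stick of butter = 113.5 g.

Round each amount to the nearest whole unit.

Scaling factor: 7/4 = 1.75.
heavy cream: (1 tbsp + 2 tsp = 5/3 tbsp) × 7/4 ÷ 16 tbsp/cup × 238 g/cup ≈ 43 g
olive oil: 8 tbsp × 7/4 ÷ 16 tbsp/cup × 216 g/cup = 189 g
butter: (2 tbsp + 1 tsp = 7/3 tbsp) × 7/4 ÷ 8 tbsp/stick × 113.5 g/stick ≈ 58 g
vegetable broth: (2 tbsp + 2 tsp = 8/3 tbsp) × 7/4 × 15 mL/tbsp = 70 mL

heavy cream: 43 g; olive oil: 189 g; butter: 58 g; vegetable broth: 70 mL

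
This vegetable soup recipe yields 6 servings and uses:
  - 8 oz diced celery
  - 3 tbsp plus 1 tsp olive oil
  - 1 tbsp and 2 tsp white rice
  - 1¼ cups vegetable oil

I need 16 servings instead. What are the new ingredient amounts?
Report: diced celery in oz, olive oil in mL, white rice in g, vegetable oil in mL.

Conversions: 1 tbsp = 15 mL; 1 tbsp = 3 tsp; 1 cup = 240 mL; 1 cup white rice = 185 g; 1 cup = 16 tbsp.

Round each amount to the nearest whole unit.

diced celery: 21 oz; olive oil: 133 mL; white rice: 51 g; vegetable oil: 800 mL

Scaling factor: 16/6 = 8/3.
diced celery: 8 oz × 8/3 ≈ 21 oz
olive oil: (3 tbsp + 1 tsp = 10/3 tbsp) × 8/3 × 15 mL/tbsp ≈ 133 mL
white rice: (1 tbsp + 2 tsp = 5/3 tbsp) × 8/3 ÷ 16 tbsp/cup × 185 g/cup ≈ 51 g
vegetable oil: 1.25 cup × 8/3 × 240 mL/cup = 800 mL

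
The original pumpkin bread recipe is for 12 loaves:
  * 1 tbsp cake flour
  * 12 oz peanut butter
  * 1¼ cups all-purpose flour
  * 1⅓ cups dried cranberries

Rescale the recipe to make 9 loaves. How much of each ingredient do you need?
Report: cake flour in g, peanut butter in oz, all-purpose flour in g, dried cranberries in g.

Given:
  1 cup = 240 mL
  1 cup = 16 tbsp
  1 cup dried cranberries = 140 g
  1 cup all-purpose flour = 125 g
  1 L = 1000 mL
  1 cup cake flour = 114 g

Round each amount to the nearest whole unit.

Scaling factor: 9/12 = 3/4 = 0.75.
cake flour: 1 tbsp × 3/4 ÷ 16 tbsp/cup × 114 g/cup ≈ 5 g
peanut butter: 12 oz × 3/4 = 9 oz
all-purpose flour: 1.25 cup × 3/4 × 125 g/cup ≈ 117 g
dried cranberries: 4/3 cup × 3/4 × 140 g/cup = 140 g

cake flour: 5 g; peanut butter: 9 oz; all-purpose flour: 117 g; dried cranberries: 140 g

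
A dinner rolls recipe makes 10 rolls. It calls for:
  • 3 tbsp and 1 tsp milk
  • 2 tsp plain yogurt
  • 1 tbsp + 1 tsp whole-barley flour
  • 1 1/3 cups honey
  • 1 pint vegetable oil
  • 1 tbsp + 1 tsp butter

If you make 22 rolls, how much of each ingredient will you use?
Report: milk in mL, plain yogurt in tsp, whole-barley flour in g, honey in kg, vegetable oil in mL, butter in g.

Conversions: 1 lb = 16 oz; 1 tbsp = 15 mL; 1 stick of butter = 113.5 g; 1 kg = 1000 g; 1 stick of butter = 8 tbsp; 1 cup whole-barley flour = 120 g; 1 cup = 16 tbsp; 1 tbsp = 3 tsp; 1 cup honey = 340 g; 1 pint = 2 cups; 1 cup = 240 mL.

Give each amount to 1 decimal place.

Scaling factor: 22/10 = 11/5 = 2.2.
milk: (3 tbsp + 1 tsp = 10/3 tbsp) × 11/5 × 15 mL/tbsp = 110.0 mL
plain yogurt: 2 tsp × 11/5 = 4.4 tsp
whole-barley flour: (1 tbsp + 1 tsp = 4/3 tbsp) × 11/5 ÷ 16 tbsp/cup × 120 g/cup = 22.0 g
honey: 4/3 cup × 11/5 × 340 g/cup ÷ 1000 g/kg ≈ 1.0 kg
vegetable oil: 1 pint × 11/5 × 2 cup/pint × 240 mL/cup = 1056.0 mL
butter: (1 tbsp + 1 tsp = 4/3 tbsp) × 11/5 ÷ 8 tbsp/stick × 113.5 g/stick ≈ 41.6 g

milk: 110.0 mL; plain yogurt: 4.4 tsp; whole-barley flour: 22.0 g; honey: 1.0 kg; vegetable oil: 1056.0 mL; butter: 41.6 g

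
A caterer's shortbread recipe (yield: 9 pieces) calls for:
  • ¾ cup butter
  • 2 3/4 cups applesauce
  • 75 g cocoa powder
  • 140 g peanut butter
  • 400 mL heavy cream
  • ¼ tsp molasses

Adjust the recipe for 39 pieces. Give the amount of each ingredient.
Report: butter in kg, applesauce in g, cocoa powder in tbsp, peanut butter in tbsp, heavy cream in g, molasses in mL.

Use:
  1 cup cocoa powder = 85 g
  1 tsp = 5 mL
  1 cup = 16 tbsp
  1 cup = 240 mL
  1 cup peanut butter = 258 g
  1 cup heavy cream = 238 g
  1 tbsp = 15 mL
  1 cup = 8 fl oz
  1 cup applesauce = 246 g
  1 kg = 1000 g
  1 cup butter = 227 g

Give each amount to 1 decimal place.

butter: 0.7 kg; applesauce: 2931.5 g; cocoa powder: 61.2 tbsp; peanut butter: 37.6 tbsp; heavy cream: 1718.9 g; molasses: 5.4 mL

Scaling factor: 39/9 = 13/3.
butter: 0.75 cup × 13/3 × 227 g/cup ÷ 1000 g/kg ≈ 0.7 kg
applesauce: 2.75 cup × 13/3 × 246 g/cup = 2931.5 g
cocoa powder: 75 g × 13/3 ÷ 85 g/cup × 16 tbsp/cup ≈ 61.2 tbsp
peanut butter: 140 g × 13/3 ÷ 258 g/cup × 16 tbsp/cup ≈ 37.6 tbsp
heavy cream: 400 mL × 13/3 ÷ 240 mL/cup × 238 g/cup ≈ 1718.9 g
molasses: 0.25 tsp × 13/3 × 5 mL/tsp ≈ 5.4 mL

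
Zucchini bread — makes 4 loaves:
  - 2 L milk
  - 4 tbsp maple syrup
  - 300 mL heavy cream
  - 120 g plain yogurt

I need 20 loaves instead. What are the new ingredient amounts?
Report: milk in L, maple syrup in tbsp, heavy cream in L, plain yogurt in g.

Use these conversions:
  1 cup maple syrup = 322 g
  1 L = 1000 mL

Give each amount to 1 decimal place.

Scaling factor: 20/4 = 5.
milk: 2 L × 5 = 10.0 L
maple syrup: 4 tbsp × 5 = 20.0 tbsp
heavy cream: 300 mL × 5 ÷ 1000 mL/L = 1.5 L
plain yogurt: 120 g × 5 = 600.0 g

milk: 10.0 L; maple syrup: 20.0 tbsp; heavy cream: 1.5 L; plain yogurt: 600.0 g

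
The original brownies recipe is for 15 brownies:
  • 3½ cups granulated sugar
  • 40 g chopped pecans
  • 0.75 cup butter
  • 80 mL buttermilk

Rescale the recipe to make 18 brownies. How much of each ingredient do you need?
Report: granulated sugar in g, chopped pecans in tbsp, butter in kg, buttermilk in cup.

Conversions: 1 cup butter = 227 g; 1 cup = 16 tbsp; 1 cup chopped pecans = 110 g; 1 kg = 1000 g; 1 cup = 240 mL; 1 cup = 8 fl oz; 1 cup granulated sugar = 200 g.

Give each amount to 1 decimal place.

granulated sugar: 840.0 g; chopped pecans: 7.0 tbsp; butter: 0.2 kg; buttermilk: 0.4 cup

Scaling factor: 18/15 = 6/5 = 1.2.
granulated sugar: 3.5 cup × 6/5 × 200 g/cup = 840.0 g
chopped pecans: 40 g × 6/5 ÷ 110 g/cup × 16 tbsp/cup ≈ 7.0 tbsp
butter: 0.75 cup × 6/5 × 227 g/cup ÷ 1000 g/kg ≈ 0.2 kg
buttermilk: 80 mL × 6/5 ÷ 240 mL/cup = 0.4 cup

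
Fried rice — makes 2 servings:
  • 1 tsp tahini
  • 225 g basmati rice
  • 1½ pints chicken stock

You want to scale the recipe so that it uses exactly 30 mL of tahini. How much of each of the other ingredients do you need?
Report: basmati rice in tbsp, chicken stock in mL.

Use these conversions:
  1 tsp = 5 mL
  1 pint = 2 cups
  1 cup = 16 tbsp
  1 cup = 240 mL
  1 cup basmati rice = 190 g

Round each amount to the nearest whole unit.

basmati rice: 114 tbsp; chicken stock: 4320 mL

The original recipe has 5 mL of tahini, so the scaling factor is 30 ÷ 5 = 6.
basmati rice: 225 g × 6 ÷ 190 g/cup × 16 tbsp/cup ≈ 114 tbsp
chicken stock: 1.5 pint × 6 × 2 cup/pint × 240 mL/cup = 4320 mL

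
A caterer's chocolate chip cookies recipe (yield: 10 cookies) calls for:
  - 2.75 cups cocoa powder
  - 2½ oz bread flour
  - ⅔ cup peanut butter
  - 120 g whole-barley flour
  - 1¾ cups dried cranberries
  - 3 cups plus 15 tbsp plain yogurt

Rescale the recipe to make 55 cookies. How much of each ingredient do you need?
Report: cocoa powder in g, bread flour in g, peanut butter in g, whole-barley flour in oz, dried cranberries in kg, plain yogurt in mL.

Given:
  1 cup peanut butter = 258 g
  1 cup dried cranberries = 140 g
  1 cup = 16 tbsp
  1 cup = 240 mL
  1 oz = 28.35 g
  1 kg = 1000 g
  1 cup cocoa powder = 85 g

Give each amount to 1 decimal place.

cocoa powder: 1285.6 g; bread flour: 389.8 g; peanut butter: 946.0 g; whole-barley flour: 23.3 oz; dried cranberries: 1.3 kg; plain yogurt: 5197.5 mL

Scaling factor: 55/10 = 11/2 = 5.5.
cocoa powder: 2.75 cup × 11/2 × 85 g/cup ≈ 1285.6 g
bread flour: 2.5 oz × 11/2 × 28.35 g/oz ≈ 389.8 g
peanut butter: 2/3 cup × 11/2 × 258 g/cup = 946.0 g
whole-barley flour: 120 g × 11/2 ÷ 28.35 g/oz ≈ 23.3 oz
dried cranberries: 1.75 cup × 11/2 × 140 g/cup ÷ 1000 g/kg ≈ 1.3 kg
plain yogurt: (3 cup + 15 tbsp = 3.9375 cup) × 11/2 × 240 mL/cup = 5197.5 mL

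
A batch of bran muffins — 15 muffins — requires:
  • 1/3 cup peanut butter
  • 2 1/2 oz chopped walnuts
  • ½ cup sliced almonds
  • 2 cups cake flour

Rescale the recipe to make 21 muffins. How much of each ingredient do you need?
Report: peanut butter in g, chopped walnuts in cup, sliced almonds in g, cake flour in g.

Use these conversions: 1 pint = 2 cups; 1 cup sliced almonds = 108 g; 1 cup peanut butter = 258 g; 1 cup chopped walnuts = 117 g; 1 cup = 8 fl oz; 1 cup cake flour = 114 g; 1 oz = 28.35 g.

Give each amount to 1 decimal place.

peanut butter: 120.4 g; chopped walnuts: 0.8 cup; sliced almonds: 75.6 g; cake flour: 319.2 g

Scaling factor: 21/15 = 7/5 = 1.4.
peanut butter: 1/3 cup × 7/5 × 258 g/cup = 120.4 g
chopped walnuts: 2.5 oz × 7/5 × 28.35 g/oz ÷ 117 g/cup ≈ 0.8 cup
sliced almonds: 0.5 cup × 7/5 × 108 g/cup = 75.6 g
cake flour: 2 cup × 7/5 × 114 g/cup = 319.2 g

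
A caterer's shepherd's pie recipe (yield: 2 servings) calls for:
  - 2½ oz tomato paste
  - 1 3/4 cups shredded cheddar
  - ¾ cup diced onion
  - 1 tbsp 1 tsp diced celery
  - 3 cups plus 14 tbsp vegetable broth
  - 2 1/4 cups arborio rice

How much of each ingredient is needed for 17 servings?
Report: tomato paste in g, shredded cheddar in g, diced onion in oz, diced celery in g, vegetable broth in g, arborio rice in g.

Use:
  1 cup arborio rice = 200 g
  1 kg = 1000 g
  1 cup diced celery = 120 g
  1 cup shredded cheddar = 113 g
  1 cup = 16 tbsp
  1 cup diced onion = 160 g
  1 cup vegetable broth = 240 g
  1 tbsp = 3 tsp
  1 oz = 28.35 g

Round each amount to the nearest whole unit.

Scaling factor: 17/2 = 8.5.
tomato paste: 2.5 oz × 17/2 × 28.35 g/oz ≈ 602 g
shredded cheddar: 1.75 cup × 17/2 × 113 g/cup ≈ 1681 g
diced onion: 0.75 cup × 17/2 × 160 g/cup ÷ 28.35 g/oz ≈ 36 oz
diced celery: (1 tbsp + 1 tsp = 4/3 tbsp) × 17/2 ÷ 16 tbsp/cup × 120 g/cup = 85 g
vegetable broth: (3 cup + 14 tbsp = 3.875 cup) × 17/2 × 240 g/cup = 7905 g
arborio rice: 2.25 cup × 17/2 × 200 g/cup = 3825 g

tomato paste: 602 g; shredded cheddar: 1681 g; diced onion: 36 oz; diced celery: 85 g; vegetable broth: 7905 g; arborio rice: 3825 g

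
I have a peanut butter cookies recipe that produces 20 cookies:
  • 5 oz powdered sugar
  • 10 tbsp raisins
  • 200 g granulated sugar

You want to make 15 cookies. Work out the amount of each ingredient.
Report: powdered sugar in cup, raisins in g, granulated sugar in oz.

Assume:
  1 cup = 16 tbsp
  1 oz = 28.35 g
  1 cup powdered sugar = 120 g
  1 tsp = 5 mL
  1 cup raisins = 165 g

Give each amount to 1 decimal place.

powdered sugar: 0.9 cup; raisins: 77.3 g; granulated sugar: 5.3 oz

Scaling factor: 15/20 = 3/4 = 0.75.
powdered sugar: 5 oz × 3/4 × 28.35 g/oz ÷ 120 g/cup ≈ 0.9 cup
raisins: 10 tbsp × 3/4 ÷ 16 tbsp/cup × 165 g/cup ≈ 77.3 g
granulated sugar: 200 g × 3/4 ÷ 28.35 g/oz ≈ 5.3 oz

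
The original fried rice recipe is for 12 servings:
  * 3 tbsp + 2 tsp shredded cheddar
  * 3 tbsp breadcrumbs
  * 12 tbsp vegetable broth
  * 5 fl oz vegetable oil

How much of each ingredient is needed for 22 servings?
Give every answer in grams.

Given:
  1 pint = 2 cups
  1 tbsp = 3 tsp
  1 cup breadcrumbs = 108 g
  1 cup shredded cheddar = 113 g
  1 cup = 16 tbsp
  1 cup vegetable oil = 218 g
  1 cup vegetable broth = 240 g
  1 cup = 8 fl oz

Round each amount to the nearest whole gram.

Scaling factor: 22/12 = 11/6.
shredded cheddar: (3 tbsp + 2 tsp = 11/3 tbsp) × 11/6 ÷ 16 tbsp/cup × 113 g/cup ≈ 47 g
breadcrumbs: 3 tbsp × 11/6 ÷ 16 tbsp/cup × 108 g/cup ≈ 37 g
vegetable broth: 12 tbsp × 11/6 ÷ 16 tbsp/cup × 240 g/cup = 330 g
vegetable oil: 5 fl oz × 11/6 ÷ 8 fl oz/cup × 218 g/cup ≈ 250 g

shredded cheddar: 47 g; breadcrumbs: 37 g; vegetable broth: 330 g; vegetable oil: 250 g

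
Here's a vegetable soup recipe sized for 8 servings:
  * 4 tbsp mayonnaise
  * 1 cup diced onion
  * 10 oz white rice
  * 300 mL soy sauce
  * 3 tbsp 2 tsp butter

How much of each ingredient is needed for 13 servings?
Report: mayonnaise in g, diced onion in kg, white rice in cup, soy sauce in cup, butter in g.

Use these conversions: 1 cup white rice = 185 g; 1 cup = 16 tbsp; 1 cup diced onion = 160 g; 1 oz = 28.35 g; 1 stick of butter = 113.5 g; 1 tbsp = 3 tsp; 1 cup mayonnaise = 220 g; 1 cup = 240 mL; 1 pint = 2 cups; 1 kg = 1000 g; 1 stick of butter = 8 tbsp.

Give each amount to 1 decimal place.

mayonnaise: 89.4 g; diced onion: 0.3 kg; white rice: 2.5 cup; soy sauce: 2.0 cup; butter: 84.5 g

Scaling factor: 13/8 = 1.625.
mayonnaise: 4 tbsp × 13/8 ÷ 16 tbsp/cup × 220 g/cup ≈ 89.4 g
diced onion: 1 cup × 13/8 × 160 g/cup ÷ 1000 g/kg ≈ 0.3 kg
white rice: 10 oz × 13/8 × 28.35 g/oz ÷ 185 g/cup ≈ 2.5 cup
soy sauce: 300 mL × 13/8 ÷ 240 mL/cup ≈ 2.0 cup
butter: (3 tbsp + 2 tsp = 11/3 tbsp) × 13/8 ÷ 8 tbsp/stick × 113.5 g/stick ≈ 84.5 g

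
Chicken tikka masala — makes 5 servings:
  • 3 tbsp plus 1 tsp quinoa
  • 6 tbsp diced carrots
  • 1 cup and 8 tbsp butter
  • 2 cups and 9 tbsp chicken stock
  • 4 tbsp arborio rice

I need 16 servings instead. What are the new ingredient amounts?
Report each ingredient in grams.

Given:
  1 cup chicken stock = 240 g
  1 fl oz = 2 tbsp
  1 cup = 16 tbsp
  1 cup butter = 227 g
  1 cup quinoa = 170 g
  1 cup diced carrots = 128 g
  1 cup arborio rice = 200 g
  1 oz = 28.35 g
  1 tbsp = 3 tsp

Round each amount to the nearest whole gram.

quinoa: 113 g; diced carrots: 154 g; butter: 1090 g; chicken stock: 1968 g; arborio rice: 160 g

Scaling factor: 16/5 = 3.2.
quinoa: (3 tbsp + 1 tsp = 10/3 tbsp) × 16/5 ÷ 16 tbsp/cup × 170 g/cup ≈ 113 g
diced carrots: 6 tbsp × 16/5 ÷ 16 tbsp/cup × 128 g/cup ≈ 154 g
butter: (1 cup + 8 tbsp = 1.5 cup) × 16/5 × 227 g/cup ≈ 1090 g
chicken stock: (2 cup + 9 tbsp = 2.5625 cup) × 16/5 × 240 g/cup = 1968 g
arborio rice: 4 tbsp × 16/5 ÷ 16 tbsp/cup × 200 g/cup = 160 g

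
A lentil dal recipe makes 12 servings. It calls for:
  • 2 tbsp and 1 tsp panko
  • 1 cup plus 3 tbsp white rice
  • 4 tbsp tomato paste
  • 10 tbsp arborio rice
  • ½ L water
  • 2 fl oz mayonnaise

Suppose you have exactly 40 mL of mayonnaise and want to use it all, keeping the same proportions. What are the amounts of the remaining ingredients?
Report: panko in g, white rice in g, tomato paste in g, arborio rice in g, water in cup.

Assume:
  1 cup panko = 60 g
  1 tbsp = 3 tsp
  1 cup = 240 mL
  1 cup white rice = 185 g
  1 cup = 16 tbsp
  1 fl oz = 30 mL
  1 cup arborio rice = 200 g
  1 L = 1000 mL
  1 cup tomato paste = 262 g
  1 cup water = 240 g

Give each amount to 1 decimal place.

The original recipe has 60 mL of mayonnaise, so the scaling factor is 40 ÷ 60 = 2/3.
panko: (2 tbsp + 1 tsp = 7/3 tbsp) × 2/3 ÷ 16 tbsp/cup × 60 g/cup ≈ 5.8 g
white rice: (1 cup + 3 tbsp = 1.1875 cup) × 2/3 × 185 g/cup ≈ 146.5 g
tomato paste: 4 tbsp × 2/3 ÷ 16 tbsp/cup × 262 g/cup ≈ 43.7 g
arborio rice: 10 tbsp × 2/3 ÷ 16 tbsp/cup × 200 g/cup ≈ 83.3 g
water: 0.5 L × 2/3 × 1000 mL/L ÷ 240 mL/cup ≈ 1.4 cup

panko: 5.8 g; white rice: 146.5 g; tomato paste: 43.7 g; arborio rice: 83.3 g; water: 1.4 cup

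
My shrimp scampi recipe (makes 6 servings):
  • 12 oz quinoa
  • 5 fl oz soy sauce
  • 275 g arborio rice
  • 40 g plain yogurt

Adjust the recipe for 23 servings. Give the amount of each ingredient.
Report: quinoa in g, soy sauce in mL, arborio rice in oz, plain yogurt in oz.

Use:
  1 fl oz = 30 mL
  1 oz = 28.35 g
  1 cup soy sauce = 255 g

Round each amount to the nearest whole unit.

quinoa: 1304 g; soy sauce: 575 mL; arborio rice: 37 oz; plain yogurt: 5 oz

Scaling factor: 23/6.
quinoa: 12 oz × 23/6 × 28.35 g/oz ≈ 1304 g
soy sauce: 5 fl oz × 23/6 × 30 mL/fl oz = 575 mL
arborio rice: 275 g × 23/6 ÷ 28.35 g/oz ≈ 37 oz
plain yogurt: 40 g × 23/6 ÷ 28.35 g/oz ≈ 5 oz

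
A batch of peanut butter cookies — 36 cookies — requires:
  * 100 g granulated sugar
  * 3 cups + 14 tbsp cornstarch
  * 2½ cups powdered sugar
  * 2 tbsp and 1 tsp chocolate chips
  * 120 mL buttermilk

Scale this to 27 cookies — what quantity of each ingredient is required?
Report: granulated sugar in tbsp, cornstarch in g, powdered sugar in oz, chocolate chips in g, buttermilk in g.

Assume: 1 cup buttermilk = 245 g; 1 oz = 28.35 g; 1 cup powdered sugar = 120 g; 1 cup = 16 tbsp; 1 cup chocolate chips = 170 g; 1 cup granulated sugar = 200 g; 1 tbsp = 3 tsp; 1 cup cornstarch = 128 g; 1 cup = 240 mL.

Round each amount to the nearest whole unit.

Scaling factor: 27/36 = 3/4 = 0.75.
granulated sugar: 100 g × 3/4 ÷ 200 g/cup × 16 tbsp/cup = 6 tbsp
cornstarch: (3 cup + 14 tbsp = 3.875 cup) × 3/4 × 128 g/cup = 372 g
powdered sugar: 2.5 cup × 3/4 × 120 g/cup ÷ 28.35 g/oz ≈ 8 oz
chocolate chips: (2 tbsp + 1 tsp = 7/3 tbsp) × 3/4 ÷ 16 tbsp/cup × 170 g/cup ≈ 19 g
buttermilk: 120 mL × 3/4 ÷ 240 mL/cup × 245 g/cup ≈ 92 g

granulated sugar: 6 tbsp; cornstarch: 372 g; powdered sugar: 8 oz; chocolate chips: 19 g; buttermilk: 92 g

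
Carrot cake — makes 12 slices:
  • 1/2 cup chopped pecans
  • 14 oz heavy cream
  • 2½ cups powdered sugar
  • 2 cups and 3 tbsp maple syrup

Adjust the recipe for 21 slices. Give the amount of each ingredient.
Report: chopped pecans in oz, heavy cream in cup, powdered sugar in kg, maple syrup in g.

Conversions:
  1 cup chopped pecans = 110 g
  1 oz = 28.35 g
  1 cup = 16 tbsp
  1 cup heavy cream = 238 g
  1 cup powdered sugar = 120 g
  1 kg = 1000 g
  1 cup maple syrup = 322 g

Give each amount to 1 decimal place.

chopped pecans: 3.4 oz; heavy cream: 2.9 cup; powdered sugar: 0.5 kg; maple syrup: 1232.7 g

Scaling factor: 21/12 = 7/4 = 1.75.
chopped pecans: 0.5 cup × 7/4 × 110 g/cup ÷ 28.35 g/oz ≈ 3.4 oz
heavy cream: 14 oz × 7/4 × 28.35 g/oz ÷ 238 g/cup ≈ 2.9 cup
powdered sugar: 2.5 cup × 7/4 × 120 g/cup ÷ 1000 g/kg ≈ 0.5 kg
maple syrup: (2 cup + 3 tbsp = 2.1875 cup) × 7/4 × 322 g/cup ≈ 1232.7 g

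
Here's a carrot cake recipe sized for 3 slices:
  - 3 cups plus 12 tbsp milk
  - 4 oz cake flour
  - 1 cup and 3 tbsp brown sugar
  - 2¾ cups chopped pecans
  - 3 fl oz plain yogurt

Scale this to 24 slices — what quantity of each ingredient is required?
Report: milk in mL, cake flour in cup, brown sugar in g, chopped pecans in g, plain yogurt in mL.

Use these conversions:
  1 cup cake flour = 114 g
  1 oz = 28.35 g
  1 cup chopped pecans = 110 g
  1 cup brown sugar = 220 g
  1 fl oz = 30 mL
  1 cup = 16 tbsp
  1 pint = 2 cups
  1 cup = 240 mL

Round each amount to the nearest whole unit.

milk: 7200 mL; cake flour: 8 cup; brown sugar: 2090 g; chopped pecans: 2420 g; plain yogurt: 720 mL

Scaling factor: 24/3 = 8.
milk: (3 cup + 12 tbsp = 3.75 cup) × 8 × 240 mL/cup = 7200 mL
cake flour: 4 oz × 8 × 28.35 g/oz ÷ 114 g/cup ≈ 8 cup
brown sugar: (1 cup + 3 tbsp = 1.1875 cup) × 8 × 220 g/cup = 2090 g
chopped pecans: 2.75 cup × 8 × 110 g/cup = 2420 g
plain yogurt: 3 fl oz × 8 × 30 mL/fl oz = 720 mL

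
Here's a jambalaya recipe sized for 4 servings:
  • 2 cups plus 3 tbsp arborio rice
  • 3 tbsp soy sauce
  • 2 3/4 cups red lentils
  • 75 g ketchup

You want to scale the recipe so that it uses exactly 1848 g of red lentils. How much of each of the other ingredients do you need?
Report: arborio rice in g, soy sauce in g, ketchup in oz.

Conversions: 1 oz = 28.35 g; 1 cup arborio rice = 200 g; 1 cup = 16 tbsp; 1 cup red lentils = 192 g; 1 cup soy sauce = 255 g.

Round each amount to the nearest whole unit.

The original recipe has 528 g of red lentils, so the scaling factor is 1848 ÷ 528 = 7/2 = 3.5.
arborio rice: (2 cup + 3 tbsp = 2.1875 cup) × 7/2 × 200 g/cup ≈ 1531 g
soy sauce: 3 tbsp × 7/2 ÷ 16 tbsp/cup × 255 g/cup ≈ 167 g
ketchup: 75 g × 7/2 ÷ 28.35 g/oz ≈ 9 oz

arborio rice: 1531 g; soy sauce: 167 g; ketchup: 9 oz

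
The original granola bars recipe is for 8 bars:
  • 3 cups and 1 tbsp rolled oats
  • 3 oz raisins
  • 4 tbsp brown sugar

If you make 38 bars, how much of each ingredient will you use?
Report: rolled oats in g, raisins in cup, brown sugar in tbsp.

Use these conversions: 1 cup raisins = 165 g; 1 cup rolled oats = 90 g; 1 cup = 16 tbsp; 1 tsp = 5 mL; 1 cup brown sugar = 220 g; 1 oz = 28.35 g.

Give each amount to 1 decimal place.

Scaling factor: 38/8 = 19/4 = 4.75.
rolled oats: (3 cup + 1 tbsp = 3.0625 cup) × 19/4 × 90 g/cup ≈ 1309.2 g
raisins: 3 oz × 19/4 × 28.35 g/oz ÷ 165 g/cup ≈ 2.4 cup
brown sugar: 4 tbsp × 19/4 = 19.0 tbsp

rolled oats: 1309.2 g; raisins: 2.4 cup; brown sugar: 19.0 tbsp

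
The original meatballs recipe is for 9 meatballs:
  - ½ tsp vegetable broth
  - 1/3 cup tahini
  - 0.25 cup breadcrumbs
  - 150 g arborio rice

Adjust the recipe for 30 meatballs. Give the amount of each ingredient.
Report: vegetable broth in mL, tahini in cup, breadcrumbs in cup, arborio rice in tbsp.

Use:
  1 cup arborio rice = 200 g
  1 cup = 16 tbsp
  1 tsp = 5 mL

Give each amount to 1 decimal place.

Scaling factor: 30/9 = 10/3.
vegetable broth: 0.5 tsp × 10/3 × 5 mL/tsp ≈ 8.3 mL
tahini: 1/3 cup × 10/3 ≈ 1.1 cup
breadcrumbs: 0.25 cup × 10/3 ≈ 0.8 cup
arborio rice: 150 g × 10/3 ÷ 200 g/cup × 16 tbsp/cup = 40.0 tbsp

vegetable broth: 8.3 mL; tahini: 1.1 cup; breadcrumbs: 0.8 cup; arborio rice: 40.0 tbsp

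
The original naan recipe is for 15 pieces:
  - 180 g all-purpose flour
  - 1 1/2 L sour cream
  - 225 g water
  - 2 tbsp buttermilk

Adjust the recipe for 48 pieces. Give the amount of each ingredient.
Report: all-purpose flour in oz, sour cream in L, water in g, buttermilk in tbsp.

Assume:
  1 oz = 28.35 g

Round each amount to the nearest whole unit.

all-purpose flour: 20 oz; sour cream: 5 L; water: 720 g; buttermilk: 6 tbsp

Scaling factor: 48/15 = 16/5 = 3.2.
all-purpose flour: 180 g × 16/5 ÷ 28.35 g/oz ≈ 20 oz
sour cream: 1.5 L × 16/5 ≈ 5 L
water: 225 g × 16/5 = 720 g
buttermilk: 2 tbsp × 16/5 ≈ 6 tbsp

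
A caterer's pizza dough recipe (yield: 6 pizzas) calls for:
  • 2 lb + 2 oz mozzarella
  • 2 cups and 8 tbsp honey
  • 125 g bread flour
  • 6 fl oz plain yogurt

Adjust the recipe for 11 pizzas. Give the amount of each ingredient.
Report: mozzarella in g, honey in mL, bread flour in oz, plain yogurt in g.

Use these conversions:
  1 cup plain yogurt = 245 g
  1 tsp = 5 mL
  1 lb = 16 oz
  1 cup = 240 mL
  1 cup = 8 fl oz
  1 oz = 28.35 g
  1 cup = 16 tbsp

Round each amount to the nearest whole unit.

Scaling factor: 11/6.
mozzarella: (2 lb + 2 oz = 2.125 lb) × 11/6 × 16 oz/lb × 28.35 g/oz ≈ 1767 g
honey: (2 cup + 8 tbsp = 2.5 cup) × 11/6 × 240 mL/cup = 1100 mL
bread flour: 125 g × 11/6 ÷ 28.35 g/oz ≈ 8 oz
plain yogurt: 6 fl oz × 11/6 ÷ 8 fl oz/cup × 245 g/cup ≈ 337 g

mozzarella: 1767 g; honey: 1100 mL; bread flour: 8 oz; plain yogurt: 337 g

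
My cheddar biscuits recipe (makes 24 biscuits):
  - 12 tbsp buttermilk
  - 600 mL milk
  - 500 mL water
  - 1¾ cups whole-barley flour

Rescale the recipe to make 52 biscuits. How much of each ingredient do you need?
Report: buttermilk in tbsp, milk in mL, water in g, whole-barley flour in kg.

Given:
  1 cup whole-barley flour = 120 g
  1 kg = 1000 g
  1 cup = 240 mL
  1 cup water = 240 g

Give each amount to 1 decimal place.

buttermilk: 26.0 tbsp; milk: 1300.0 mL; water: 1083.3 g; whole-barley flour: 0.5 kg

Scaling factor: 52/24 = 13/6.
buttermilk: 12 tbsp × 13/6 = 26.0 tbsp
milk: 600 mL × 13/6 = 1300.0 mL
water: 500 mL × 13/6 ÷ 240 mL/cup × 240 g/cup ≈ 1083.3 g
whole-barley flour: 1.75 cup × 13/6 × 120 g/cup ÷ 1000 g/kg ≈ 0.5 kg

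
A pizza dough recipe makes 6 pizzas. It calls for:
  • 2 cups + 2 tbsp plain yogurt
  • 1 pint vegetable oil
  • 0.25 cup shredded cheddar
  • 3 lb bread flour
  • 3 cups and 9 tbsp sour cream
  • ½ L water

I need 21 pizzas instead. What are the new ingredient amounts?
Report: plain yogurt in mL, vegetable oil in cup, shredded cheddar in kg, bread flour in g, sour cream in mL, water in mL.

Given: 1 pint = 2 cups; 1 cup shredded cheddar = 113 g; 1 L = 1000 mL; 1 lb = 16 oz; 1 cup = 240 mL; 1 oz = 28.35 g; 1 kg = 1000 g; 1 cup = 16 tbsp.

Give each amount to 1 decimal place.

plain yogurt: 1785.0 mL; vegetable oil: 7.0 cup; shredded cheddar: 0.1 kg; bread flour: 4762.8 g; sour cream: 2992.5 mL; water: 1750.0 mL

Scaling factor: 21/6 = 7/2 = 3.5.
plain yogurt: (2 cup + 2 tbsp = 2.125 cup) × 7/2 × 240 mL/cup = 1785.0 mL
vegetable oil: 1 pint × 7/2 × 2 cup/pint = 7.0 cup
shredded cheddar: 0.25 cup × 7/2 × 113 g/cup ÷ 1000 g/kg ≈ 0.1 kg
bread flour: 3 lb × 7/2 × 16 oz/lb × 28.35 g/oz = 4762.8 g
sour cream: (3 cup + 9 tbsp = 3.5625 cup) × 7/2 × 240 mL/cup = 2992.5 mL
water: 0.5 L × 7/2 × 1000 mL/L = 1750.0 mL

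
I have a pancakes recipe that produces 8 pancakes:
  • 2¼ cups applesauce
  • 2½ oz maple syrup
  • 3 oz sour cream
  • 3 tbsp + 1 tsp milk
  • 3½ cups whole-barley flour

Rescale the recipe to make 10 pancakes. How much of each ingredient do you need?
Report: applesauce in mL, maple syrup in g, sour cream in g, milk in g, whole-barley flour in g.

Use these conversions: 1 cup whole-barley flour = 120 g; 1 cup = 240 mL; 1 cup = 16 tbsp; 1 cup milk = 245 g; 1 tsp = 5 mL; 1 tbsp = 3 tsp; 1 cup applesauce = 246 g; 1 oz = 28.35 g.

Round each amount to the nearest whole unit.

applesauce: 675 mL; maple syrup: 89 g; sour cream: 106 g; milk: 64 g; whole-barley flour: 525 g

Scaling factor: 10/8 = 5/4 = 1.25.
applesauce: 2.25 cup × 5/4 × 240 mL/cup = 675 mL
maple syrup: 2.5 oz × 5/4 × 28.35 g/oz ≈ 89 g
sour cream: 3 oz × 5/4 × 28.35 g/oz ≈ 106 g
milk: (3 tbsp + 1 tsp = 10/3 tbsp) × 5/4 ÷ 16 tbsp/cup × 245 g/cup ≈ 64 g
whole-barley flour: 3.5 cup × 5/4 × 120 g/cup = 525 g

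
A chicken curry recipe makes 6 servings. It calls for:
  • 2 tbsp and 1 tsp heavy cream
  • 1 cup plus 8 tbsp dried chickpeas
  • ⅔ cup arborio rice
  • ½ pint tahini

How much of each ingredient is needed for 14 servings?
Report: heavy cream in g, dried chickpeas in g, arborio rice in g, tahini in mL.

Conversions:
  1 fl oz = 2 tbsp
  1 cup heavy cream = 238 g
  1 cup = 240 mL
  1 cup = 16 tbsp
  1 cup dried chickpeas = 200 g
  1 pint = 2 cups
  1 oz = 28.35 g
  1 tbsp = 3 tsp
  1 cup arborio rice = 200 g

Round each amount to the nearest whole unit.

Scaling factor: 14/6 = 7/3.
heavy cream: (2 tbsp + 1 tsp = 7/3 tbsp) × 7/3 ÷ 16 tbsp/cup × 238 g/cup ≈ 81 g
dried chickpeas: (1 cup + 8 tbsp = 1.5 cup) × 7/3 × 200 g/cup = 700 g
arborio rice: 2/3 cup × 7/3 × 200 g/cup ≈ 311 g
tahini: 0.5 pint × 7/3 × 2 cup/pint × 240 mL/cup = 560 mL

heavy cream: 81 g; dried chickpeas: 700 g; arborio rice: 311 g; tahini: 560 mL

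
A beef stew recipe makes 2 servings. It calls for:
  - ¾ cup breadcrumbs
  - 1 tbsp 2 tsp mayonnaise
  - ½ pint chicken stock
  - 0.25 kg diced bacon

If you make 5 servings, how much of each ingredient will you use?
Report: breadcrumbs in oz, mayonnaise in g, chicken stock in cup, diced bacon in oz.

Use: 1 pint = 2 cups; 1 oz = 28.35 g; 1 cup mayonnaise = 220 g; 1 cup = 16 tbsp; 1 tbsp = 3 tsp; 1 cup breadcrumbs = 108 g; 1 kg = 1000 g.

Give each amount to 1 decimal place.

breadcrumbs: 7.1 oz; mayonnaise: 57.3 g; chicken stock: 2.5 cup; diced bacon: 22.0 oz

Scaling factor: 5/2 = 2.5.
breadcrumbs: 0.75 cup × 5/2 × 108 g/cup ÷ 28.35 g/oz ≈ 7.1 oz
mayonnaise: (1 tbsp + 2 tsp = 5/3 tbsp) × 5/2 ÷ 16 tbsp/cup × 220 g/cup ≈ 57.3 g
chicken stock: 0.5 pint × 5/2 × 2 cup/pint = 2.5 cup
diced bacon: 0.25 kg × 5/2 × 1000 g/kg ÷ 28.35 g/oz ≈ 22.0 oz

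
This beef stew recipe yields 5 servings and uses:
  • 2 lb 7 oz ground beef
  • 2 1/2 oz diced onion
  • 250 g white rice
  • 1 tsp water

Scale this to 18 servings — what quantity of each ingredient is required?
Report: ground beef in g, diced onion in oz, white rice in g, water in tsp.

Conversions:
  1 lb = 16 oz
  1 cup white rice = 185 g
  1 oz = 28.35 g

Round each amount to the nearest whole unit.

ground beef: 3980 g; diced onion: 9 oz; white rice: 900 g; water: 4 tsp

Scaling factor: 18/5 = 3.6.
ground beef: (2 lb + 7 oz = 2.4375 lb) × 18/5 × 16 oz/lb × 28.35 g/oz ≈ 3980 g
diced onion: 2.5 oz × 18/5 = 9 oz
white rice: 250 g × 18/5 = 900 g
water: 1 tsp × 18/5 ≈ 4 tsp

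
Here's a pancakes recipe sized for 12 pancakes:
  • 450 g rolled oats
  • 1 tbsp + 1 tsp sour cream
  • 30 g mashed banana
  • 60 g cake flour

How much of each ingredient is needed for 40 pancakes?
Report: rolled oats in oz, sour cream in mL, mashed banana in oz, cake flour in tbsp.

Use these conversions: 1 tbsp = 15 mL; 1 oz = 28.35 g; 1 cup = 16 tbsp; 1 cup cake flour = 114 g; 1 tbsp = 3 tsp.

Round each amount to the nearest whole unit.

rolled oats: 53 oz; sour cream: 67 mL; mashed banana: 4 oz; cake flour: 28 tbsp

Scaling factor: 40/12 = 10/3.
rolled oats: 450 g × 10/3 ÷ 28.35 g/oz ≈ 53 oz
sour cream: (1 tbsp + 1 tsp = 4/3 tbsp) × 10/3 × 15 mL/tbsp ≈ 67 mL
mashed banana: 30 g × 10/3 ÷ 28.35 g/oz ≈ 4 oz
cake flour: 60 g × 10/3 ÷ 114 g/cup × 16 tbsp/cup ≈ 28 tbsp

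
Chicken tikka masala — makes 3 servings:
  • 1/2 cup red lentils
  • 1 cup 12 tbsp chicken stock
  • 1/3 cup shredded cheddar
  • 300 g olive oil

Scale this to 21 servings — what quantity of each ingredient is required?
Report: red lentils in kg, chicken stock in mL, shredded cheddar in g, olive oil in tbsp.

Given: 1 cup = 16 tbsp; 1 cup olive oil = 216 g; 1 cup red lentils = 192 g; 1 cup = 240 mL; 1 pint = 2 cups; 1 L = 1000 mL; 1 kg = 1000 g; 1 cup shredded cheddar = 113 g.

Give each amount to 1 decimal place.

red lentils: 0.7 kg; chicken stock: 2940.0 mL; shredded cheddar: 263.7 g; olive oil: 155.6 tbsp

Scaling factor: 21/3 = 7.
red lentils: 0.5 cup × 7 × 192 g/cup ÷ 1000 g/kg ≈ 0.7 kg
chicken stock: (1 cup + 12 tbsp = 1.75 cup) × 7 × 240 mL/cup = 2940.0 mL
shredded cheddar: 1/3 cup × 7 × 113 g/cup ≈ 263.7 g
olive oil: 300 g × 7 ÷ 216 g/cup × 16 tbsp/cup ≈ 155.6 tbsp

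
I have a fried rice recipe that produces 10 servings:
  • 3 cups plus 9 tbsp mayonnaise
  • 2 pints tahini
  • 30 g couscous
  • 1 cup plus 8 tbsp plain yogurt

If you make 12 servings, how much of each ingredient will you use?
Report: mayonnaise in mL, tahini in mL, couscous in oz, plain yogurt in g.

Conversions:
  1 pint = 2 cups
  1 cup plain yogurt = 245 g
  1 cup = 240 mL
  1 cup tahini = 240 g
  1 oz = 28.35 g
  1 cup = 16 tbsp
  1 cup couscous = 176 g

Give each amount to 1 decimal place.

mayonnaise: 1026.0 mL; tahini: 1152.0 mL; couscous: 1.3 oz; plain yogurt: 441.0 g

Scaling factor: 12/10 = 6/5 = 1.2.
mayonnaise: (3 cup + 9 tbsp = 3.5625 cup) × 6/5 × 240 mL/cup = 1026.0 mL
tahini: 2 pint × 6/5 × 2 cup/pint × 240 mL/cup = 1152.0 mL
couscous: 30 g × 6/5 ÷ 28.35 g/oz ≈ 1.3 oz
plain yogurt: (1 cup + 8 tbsp = 1.5 cup) × 6/5 × 245 g/cup = 441.0 g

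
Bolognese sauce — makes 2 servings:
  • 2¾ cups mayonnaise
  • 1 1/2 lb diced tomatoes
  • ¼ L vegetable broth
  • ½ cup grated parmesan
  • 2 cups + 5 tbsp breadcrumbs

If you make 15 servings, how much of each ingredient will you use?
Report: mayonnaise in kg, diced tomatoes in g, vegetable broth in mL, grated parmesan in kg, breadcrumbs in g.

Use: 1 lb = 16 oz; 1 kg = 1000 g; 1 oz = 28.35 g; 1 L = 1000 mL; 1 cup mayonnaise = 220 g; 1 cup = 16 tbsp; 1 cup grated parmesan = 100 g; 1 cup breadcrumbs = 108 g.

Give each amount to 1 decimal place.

Scaling factor: 15/2 = 7.5.
mayonnaise: 2.75 cup × 15/2 × 220 g/cup ÷ 1000 g/kg ≈ 4.5 kg
diced tomatoes: 1.5 lb × 15/2 × 16 oz/lb × 28.35 g/oz = 5103.0 g
vegetable broth: 0.25 L × 15/2 × 1000 mL/L = 1875.0 mL
grated parmesan: 0.5 cup × 15/2 × 100 g/cup ÷ 1000 g/kg ≈ 0.4 kg
breadcrumbs: (2 cup + 5 tbsp = 2.3125 cup) × 15/2 × 108 g/cup ≈ 1873.1 g

mayonnaise: 4.5 kg; diced tomatoes: 5103.0 g; vegetable broth: 1875.0 mL; grated parmesan: 0.4 kg; breadcrumbs: 1873.1 g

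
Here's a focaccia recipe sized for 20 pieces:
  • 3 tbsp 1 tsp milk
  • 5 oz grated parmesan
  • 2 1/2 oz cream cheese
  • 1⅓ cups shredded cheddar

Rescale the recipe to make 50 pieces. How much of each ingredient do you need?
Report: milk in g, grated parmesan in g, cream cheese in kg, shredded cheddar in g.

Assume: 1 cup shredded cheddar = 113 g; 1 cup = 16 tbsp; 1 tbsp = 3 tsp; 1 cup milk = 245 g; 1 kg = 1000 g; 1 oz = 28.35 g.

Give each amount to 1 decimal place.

Scaling factor: 50/20 = 5/2 = 2.5.
milk: (3 tbsp + 1 tsp = 10/3 tbsp) × 5/2 ÷ 16 tbsp/cup × 245 g/cup ≈ 127.6 g
grated parmesan: 5 oz × 5/2 × 28.35 g/oz ≈ 354.4 g
cream cheese: 2.5 oz × 5/2 × 28.35 g/oz ÷ 1000 g/kg ≈ 0.2 kg
shredded cheddar: 4/3 cup × 5/2 × 113 g/cup ≈ 376.7 g

milk: 127.6 g; grated parmesan: 354.4 g; cream cheese: 0.2 kg; shredded cheddar: 376.7 g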